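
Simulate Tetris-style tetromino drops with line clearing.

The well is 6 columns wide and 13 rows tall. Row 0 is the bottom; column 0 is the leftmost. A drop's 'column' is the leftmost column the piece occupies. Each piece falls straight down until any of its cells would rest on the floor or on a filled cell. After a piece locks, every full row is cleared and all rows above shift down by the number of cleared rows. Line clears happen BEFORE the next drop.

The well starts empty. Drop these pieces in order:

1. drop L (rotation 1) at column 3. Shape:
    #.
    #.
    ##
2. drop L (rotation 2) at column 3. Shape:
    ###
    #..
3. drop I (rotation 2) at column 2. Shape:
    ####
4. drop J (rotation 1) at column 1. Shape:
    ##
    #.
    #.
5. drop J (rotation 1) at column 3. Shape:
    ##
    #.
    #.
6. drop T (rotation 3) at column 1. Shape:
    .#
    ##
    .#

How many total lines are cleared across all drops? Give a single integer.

Drop 1: L rot1 at col 3 lands with bottom-row=0; cleared 0 line(s) (total 0); column heights now [0 0 0 3 1 0], max=3
Drop 2: L rot2 at col 3 lands with bottom-row=3; cleared 0 line(s) (total 0); column heights now [0 0 0 5 5 5], max=5
Drop 3: I rot2 at col 2 lands with bottom-row=5; cleared 0 line(s) (total 0); column heights now [0 0 6 6 6 6], max=6
Drop 4: J rot1 at col 1 lands with bottom-row=4; cleared 0 line(s) (total 0); column heights now [0 7 7 6 6 6], max=7
Drop 5: J rot1 at col 3 lands with bottom-row=6; cleared 0 line(s) (total 0); column heights now [0 7 7 9 9 6], max=9
Drop 6: T rot3 at col 1 lands with bottom-row=7; cleared 0 line(s) (total 0); column heights now [0 9 10 9 9 6], max=10

Answer: 0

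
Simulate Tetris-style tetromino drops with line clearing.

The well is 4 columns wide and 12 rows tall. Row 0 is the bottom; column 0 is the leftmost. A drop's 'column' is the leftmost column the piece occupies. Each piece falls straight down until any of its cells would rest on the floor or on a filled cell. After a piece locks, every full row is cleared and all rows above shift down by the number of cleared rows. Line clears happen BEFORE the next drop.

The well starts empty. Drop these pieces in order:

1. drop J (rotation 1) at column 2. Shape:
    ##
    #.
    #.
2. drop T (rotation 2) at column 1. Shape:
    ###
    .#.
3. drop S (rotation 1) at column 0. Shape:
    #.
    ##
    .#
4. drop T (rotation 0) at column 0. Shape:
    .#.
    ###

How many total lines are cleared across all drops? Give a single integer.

Answer: 0

Derivation:
Drop 1: J rot1 at col 2 lands with bottom-row=0; cleared 0 line(s) (total 0); column heights now [0 0 3 3], max=3
Drop 2: T rot2 at col 1 lands with bottom-row=3; cleared 0 line(s) (total 0); column heights now [0 5 5 5], max=5
Drop 3: S rot1 at col 0 lands with bottom-row=5; cleared 0 line(s) (total 0); column heights now [8 7 5 5], max=8
Drop 4: T rot0 at col 0 lands with bottom-row=8; cleared 0 line(s) (total 0); column heights now [9 10 9 5], max=10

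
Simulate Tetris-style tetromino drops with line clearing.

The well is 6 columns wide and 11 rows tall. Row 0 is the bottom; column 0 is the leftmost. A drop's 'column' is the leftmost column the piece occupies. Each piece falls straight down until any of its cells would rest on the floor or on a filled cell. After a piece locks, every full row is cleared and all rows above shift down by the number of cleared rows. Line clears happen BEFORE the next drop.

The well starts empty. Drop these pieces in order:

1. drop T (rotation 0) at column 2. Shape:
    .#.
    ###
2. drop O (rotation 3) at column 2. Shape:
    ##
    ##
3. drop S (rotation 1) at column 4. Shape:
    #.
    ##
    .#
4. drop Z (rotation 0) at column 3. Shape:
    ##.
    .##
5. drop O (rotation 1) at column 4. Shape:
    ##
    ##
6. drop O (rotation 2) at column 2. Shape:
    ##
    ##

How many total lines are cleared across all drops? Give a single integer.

Answer: 0

Derivation:
Drop 1: T rot0 at col 2 lands with bottom-row=0; cleared 0 line(s) (total 0); column heights now [0 0 1 2 1 0], max=2
Drop 2: O rot3 at col 2 lands with bottom-row=2; cleared 0 line(s) (total 0); column heights now [0 0 4 4 1 0], max=4
Drop 3: S rot1 at col 4 lands with bottom-row=0; cleared 0 line(s) (total 0); column heights now [0 0 4 4 3 2], max=4
Drop 4: Z rot0 at col 3 lands with bottom-row=3; cleared 0 line(s) (total 0); column heights now [0 0 4 5 5 4], max=5
Drop 5: O rot1 at col 4 lands with bottom-row=5; cleared 0 line(s) (total 0); column heights now [0 0 4 5 7 7], max=7
Drop 6: O rot2 at col 2 lands with bottom-row=5; cleared 0 line(s) (total 0); column heights now [0 0 7 7 7 7], max=7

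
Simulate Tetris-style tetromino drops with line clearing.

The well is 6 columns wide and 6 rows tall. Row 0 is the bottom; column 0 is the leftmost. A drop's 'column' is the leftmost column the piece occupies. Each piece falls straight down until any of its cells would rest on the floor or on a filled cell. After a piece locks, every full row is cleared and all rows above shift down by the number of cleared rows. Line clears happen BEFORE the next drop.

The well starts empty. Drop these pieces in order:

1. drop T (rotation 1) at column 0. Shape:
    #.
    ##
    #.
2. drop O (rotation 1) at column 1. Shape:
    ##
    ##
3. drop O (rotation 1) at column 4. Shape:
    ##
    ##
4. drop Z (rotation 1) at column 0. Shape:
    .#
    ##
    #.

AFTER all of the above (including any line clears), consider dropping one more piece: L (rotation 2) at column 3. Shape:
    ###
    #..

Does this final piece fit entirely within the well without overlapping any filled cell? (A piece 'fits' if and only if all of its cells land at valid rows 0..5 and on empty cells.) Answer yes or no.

Drop 1: T rot1 at col 0 lands with bottom-row=0; cleared 0 line(s) (total 0); column heights now [3 2 0 0 0 0], max=3
Drop 2: O rot1 at col 1 lands with bottom-row=2; cleared 0 line(s) (total 0); column heights now [3 4 4 0 0 0], max=4
Drop 3: O rot1 at col 4 lands with bottom-row=0; cleared 0 line(s) (total 0); column heights now [3 4 4 0 2 2], max=4
Drop 4: Z rot1 at col 0 lands with bottom-row=3; cleared 0 line(s) (total 0); column heights now [5 6 4 0 2 2], max=6
Test piece L rot2 at col 3 (width 3): heights before test = [5 6 4 0 2 2]; fits = True

Answer: yes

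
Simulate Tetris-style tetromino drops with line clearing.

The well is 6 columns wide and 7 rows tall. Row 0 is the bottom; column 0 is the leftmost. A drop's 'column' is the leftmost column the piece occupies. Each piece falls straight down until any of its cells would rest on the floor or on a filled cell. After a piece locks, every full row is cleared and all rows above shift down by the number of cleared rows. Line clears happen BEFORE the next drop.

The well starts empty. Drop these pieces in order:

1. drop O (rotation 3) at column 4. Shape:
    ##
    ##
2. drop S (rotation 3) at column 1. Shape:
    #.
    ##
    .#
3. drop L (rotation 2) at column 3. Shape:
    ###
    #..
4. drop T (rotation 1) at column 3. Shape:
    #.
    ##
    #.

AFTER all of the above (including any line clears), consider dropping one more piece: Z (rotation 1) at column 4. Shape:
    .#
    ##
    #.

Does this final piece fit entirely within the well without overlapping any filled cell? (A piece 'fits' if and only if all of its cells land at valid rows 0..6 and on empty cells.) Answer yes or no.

Drop 1: O rot3 at col 4 lands with bottom-row=0; cleared 0 line(s) (total 0); column heights now [0 0 0 0 2 2], max=2
Drop 2: S rot3 at col 1 lands with bottom-row=0; cleared 0 line(s) (total 0); column heights now [0 3 2 0 2 2], max=3
Drop 3: L rot2 at col 3 lands with bottom-row=1; cleared 0 line(s) (total 0); column heights now [0 3 2 3 3 3], max=3
Drop 4: T rot1 at col 3 lands with bottom-row=3; cleared 0 line(s) (total 0); column heights now [0 3 2 6 5 3], max=6
Test piece Z rot1 at col 4 (width 2): heights before test = [0 3 2 6 5 3]; fits = False

Answer: no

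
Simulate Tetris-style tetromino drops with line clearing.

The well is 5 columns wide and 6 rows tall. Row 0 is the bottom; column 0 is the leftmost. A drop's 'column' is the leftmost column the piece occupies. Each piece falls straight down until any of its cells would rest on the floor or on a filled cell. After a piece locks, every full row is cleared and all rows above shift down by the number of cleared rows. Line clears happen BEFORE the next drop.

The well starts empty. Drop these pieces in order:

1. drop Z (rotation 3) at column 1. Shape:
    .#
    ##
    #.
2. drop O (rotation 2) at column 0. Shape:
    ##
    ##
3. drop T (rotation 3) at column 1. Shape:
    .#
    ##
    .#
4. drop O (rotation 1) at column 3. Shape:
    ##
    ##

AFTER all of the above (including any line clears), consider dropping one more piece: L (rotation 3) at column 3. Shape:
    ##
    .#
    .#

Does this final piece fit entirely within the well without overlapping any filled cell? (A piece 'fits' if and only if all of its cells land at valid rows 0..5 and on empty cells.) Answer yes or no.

Drop 1: Z rot3 at col 1 lands with bottom-row=0; cleared 0 line(s) (total 0); column heights now [0 2 3 0 0], max=3
Drop 2: O rot2 at col 0 lands with bottom-row=2; cleared 0 line(s) (total 0); column heights now [4 4 3 0 0], max=4
Drop 3: T rot3 at col 1 lands with bottom-row=3; cleared 0 line(s) (total 0); column heights now [4 5 6 0 0], max=6
Drop 4: O rot1 at col 3 lands with bottom-row=0; cleared 0 line(s) (total 0); column heights now [4 5 6 2 2], max=6
Test piece L rot3 at col 3 (width 2): heights before test = [4 5 6 2 2]; fits = True

Answer: yes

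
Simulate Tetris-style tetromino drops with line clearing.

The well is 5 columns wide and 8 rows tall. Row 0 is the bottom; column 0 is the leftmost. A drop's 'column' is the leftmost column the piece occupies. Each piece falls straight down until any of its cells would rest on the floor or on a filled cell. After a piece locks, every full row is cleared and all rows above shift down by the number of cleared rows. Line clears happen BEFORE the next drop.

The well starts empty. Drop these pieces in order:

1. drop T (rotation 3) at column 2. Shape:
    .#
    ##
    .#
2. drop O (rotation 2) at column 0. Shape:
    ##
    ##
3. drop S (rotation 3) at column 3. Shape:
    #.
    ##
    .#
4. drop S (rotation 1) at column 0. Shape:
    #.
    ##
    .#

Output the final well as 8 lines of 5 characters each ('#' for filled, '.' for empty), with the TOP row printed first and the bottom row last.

Drop 1: T rot3 at col 2 lands with bottom-row=0; cleared 0 line(s) (total 0); column heights now [0 0 2 3 0], max=3
Drop 2: O rot2 at col 0 lands with bottom-row=0; cleared 0 line(s) (total 0); column heights now [2 2 2 3 0], max=3
Drop 3: S rot3 at col 3 lands with bottom-row=2; cleared 0 line(s) (total 0); column heights now [2 2 2 5 4], max=5
Drop 4: S rot1 at col 0 lands with bottom-row=2; cleared 0 line(s) (total 0); column heights now [5 4 2 5 4], max=5

Answer: .....
.....
.....
#..#.
##.##
.#.##
####.
##.#.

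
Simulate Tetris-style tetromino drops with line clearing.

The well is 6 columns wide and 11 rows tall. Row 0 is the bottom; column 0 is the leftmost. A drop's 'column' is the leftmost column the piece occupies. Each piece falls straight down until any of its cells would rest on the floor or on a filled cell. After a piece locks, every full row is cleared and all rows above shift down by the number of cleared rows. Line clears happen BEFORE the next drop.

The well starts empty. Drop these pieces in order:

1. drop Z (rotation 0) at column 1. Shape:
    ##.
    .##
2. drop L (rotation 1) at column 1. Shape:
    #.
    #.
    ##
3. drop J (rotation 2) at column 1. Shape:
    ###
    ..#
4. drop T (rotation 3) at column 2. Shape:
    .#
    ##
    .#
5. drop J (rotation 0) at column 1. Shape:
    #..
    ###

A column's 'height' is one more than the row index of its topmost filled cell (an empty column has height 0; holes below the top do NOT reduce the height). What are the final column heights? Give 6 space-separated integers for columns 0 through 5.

Answer: 0 11 10 10 0 0

Derivation:
Drop 1: Z rot0 at col 1 lands with bottom-row=0; cleared 0 line(s) (total 0); column heights now [0 2 2 1 0 0], max=2
Drop 2: L rot1 at col 1 lands with bottom-row=2; cleared 0 line(s) (total 0); column heights now [0 5 3 1 0 0], max=5
Drop 3: J rot2 at col 1 lands with bottom-row=4; cleared 0 line(s) (total 0); column heights now [0 6 6 6 0 0], max=6
Drop 4: T rot3 at col 2 lands with bottom-row=6; cleared 0 line(s) (total 0); column heights now [0 6 8 9 0 0], max=9
Drop 5: J rot0 at col 1 lands with bottom-row=9; cleared 0 line(s) (total 0); column heights now [0 11 10 10 0 0], max=11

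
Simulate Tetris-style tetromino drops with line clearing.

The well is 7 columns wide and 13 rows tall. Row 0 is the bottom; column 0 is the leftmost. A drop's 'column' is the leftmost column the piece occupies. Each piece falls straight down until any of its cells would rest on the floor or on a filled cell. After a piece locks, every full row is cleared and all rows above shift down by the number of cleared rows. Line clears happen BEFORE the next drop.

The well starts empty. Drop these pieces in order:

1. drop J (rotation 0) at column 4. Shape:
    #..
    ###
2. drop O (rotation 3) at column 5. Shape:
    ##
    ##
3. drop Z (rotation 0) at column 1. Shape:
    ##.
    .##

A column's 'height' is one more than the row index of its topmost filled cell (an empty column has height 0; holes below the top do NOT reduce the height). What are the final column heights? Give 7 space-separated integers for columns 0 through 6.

Answer: 0 2 2 1 2 3 3

Derivation:
Drop 1: J rot0 at col 4 lands with bottom-row=0; cleared 0 line(s) (total 0); column heights now [0 0 0 0 2 1 1], max=2
Drop 2: O rot3 at col 5 lands with bottom-row=1; cleared 0 line(s) (total 0); column heights now [0 0 0 0 2 3 3], max=3
Drop 3: Z rot0 at col 1 lands with bottom-row=0; cleared 0 line(s) (total 0); column heights now [0 2 2 1 2 3 3], max=3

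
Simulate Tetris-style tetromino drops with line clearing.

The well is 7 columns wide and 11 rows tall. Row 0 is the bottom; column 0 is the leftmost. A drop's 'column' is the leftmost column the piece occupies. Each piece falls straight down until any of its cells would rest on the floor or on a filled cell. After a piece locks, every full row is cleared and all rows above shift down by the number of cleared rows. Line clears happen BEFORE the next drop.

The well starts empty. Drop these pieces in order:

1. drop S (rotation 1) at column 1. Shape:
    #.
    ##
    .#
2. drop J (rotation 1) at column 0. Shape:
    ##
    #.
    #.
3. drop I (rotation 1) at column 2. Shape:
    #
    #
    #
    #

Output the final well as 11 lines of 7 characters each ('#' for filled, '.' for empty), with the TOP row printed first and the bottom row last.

Drop 1: S rot1 at col 1 lands with bottom-row=0; cleared 0 line(s) (total 0); column heights now [0 3 2 0 0 0 0], max=3
Drop 2: J rot1 at col 0 lands with bottom-row=1; cleared 0 line(s) (total 0); column heights now [4 4 2 0 0 0 0], max=4
Drop 3: I rot1 at col 2 lands with bottom-row=2; cleared 0 line(s) (total 0); column heights now [4 4 6 0 0 0 0], max=6

Answer: .......
.......
.......
.......
.......
..#....
..#....
###....
###....
###....
..#....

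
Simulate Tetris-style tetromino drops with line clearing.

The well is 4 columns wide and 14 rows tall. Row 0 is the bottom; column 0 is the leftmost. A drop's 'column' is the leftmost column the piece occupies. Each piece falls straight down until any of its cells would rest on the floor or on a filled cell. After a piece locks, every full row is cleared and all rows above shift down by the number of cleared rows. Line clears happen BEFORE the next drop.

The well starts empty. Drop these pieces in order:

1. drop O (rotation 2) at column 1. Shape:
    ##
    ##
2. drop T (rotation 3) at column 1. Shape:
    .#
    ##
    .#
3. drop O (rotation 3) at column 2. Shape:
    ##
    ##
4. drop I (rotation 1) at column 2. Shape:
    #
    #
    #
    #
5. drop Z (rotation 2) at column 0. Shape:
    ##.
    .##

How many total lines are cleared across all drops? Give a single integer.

Answer: 0

Derivation:
Drop 1: O rot2 at col 1 lands with bottom-row=0; cleared 0 line(s) (total 0); column heights now [0 2 2 0], max=2
Drop 2: T rot3 at col 1 lands with bottom-row=2; cleared 0 line(s) (total 0); column heights now [0 4 5 0], max=5
Drop 3: O rot3 at col 2 lands with bottom-row=5; cleared 0 line(s) (total 0); column heights now [0 4 7 7], max=7
Drop 4: I rot1 at col 2 lands with bottom-row=7; cleared 0 line(s) (total 0); column heights now [0 4 11 7], max=11
Drop 5: Z rot2 at col 0 lands with bottom-row=11; cleared 0 line(s) (total 0); column heights now [13 13 12 7], max=13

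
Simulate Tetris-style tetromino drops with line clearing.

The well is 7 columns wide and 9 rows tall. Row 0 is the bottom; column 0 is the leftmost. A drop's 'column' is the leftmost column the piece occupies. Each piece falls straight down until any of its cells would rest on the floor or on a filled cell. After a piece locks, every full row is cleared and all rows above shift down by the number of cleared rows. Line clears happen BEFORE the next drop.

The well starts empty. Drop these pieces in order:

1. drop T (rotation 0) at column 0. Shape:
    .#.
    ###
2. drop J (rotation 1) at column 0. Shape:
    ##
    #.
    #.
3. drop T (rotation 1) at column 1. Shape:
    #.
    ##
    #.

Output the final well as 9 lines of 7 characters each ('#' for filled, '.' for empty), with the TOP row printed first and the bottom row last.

Answer: .......
.......
.#.....
.##....
.#.....
##.....
#......
##.....
###....

Derivation:
Drop 1: T rot0 at col 0 lands with bottom-row=0; cleared 0 line(s) (total 0); column heights now [1 2 1 0 0 0 0], max=2
Drop 2: J rot1 at col 0 lands with bottom-row=1; cleared 0 line(s) (total 0); column heights now [4 4 1 0 0 0 0], max=4
Drop 3: T rot1 at col 1 lands with bottom-row=4; cleared 0 line(s) (total 0); column heights now [4 7 6 0 0 0 0], max=7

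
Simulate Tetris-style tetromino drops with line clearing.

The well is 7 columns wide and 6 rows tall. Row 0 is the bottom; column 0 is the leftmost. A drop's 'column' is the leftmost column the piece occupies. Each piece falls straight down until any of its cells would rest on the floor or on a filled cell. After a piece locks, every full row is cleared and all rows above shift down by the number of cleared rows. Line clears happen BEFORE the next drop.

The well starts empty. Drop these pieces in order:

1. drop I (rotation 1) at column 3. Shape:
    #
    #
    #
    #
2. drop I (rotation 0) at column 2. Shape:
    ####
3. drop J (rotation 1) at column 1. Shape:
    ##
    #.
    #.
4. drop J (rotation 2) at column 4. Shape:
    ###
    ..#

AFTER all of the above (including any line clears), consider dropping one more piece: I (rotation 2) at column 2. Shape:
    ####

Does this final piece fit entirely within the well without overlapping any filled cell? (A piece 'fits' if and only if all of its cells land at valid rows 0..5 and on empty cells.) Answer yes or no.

Answer: no

Derivation:
Drop 1: I rot1 at col 3 lands with bottom-row=0; cleared 0 line(s) (total 0); column heights now [0 0 0 4 0 0 0], max=4
Drop 2: I rot0 at col 2 lands with bottom-row=4; cleared 0 line(s) (total 0); column heights now [0 0 5 5 5 5 0], max=5
Drop 3: J rot1 at col 1 lands with bottom-row=3; cleared 0 line(s) (total 0); column heights now [0 6 6 5 5 5 0], max=6
Drop 4: J rot2 at col 4 lands with bottom-row=4; cleared 0 line(s) (total 0); column heights now [0 6 6 5 6 6 6], max=6
Test piece I rot2 at col 2 (width 4): heights before test = [0 6 6 5 6 6 6]; fits = False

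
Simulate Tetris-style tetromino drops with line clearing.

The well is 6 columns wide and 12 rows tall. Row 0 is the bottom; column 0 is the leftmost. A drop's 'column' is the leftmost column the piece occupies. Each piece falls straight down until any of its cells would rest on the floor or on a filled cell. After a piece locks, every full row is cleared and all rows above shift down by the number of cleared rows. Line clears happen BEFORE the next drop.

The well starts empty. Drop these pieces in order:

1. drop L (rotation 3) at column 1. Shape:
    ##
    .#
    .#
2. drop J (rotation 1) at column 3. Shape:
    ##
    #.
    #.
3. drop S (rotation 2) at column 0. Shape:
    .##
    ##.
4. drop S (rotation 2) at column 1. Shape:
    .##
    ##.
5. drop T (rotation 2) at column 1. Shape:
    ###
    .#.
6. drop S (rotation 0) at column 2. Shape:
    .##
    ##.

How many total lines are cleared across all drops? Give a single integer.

Answer: 0

Derivation:
Drop 1: L rot3 at col 1 lands with bottom-row=0; cleared 0 line(s) (total 0); column heights now [0 3 3 0 0 0], max=3
Drop 2: J rot1 at col 3 lands with bottom-row=0; cleared 0 line(s) (total 0); column heights now [0 3 3 3 3 0], max=3
Drop 3: S rot2 at col 0 lands with bottom-row=3; cleared 0 line(s) (total 0); column heights now [4 5 5 3 3 0], max=5
Drop 4: S rot2 at col 1 lands with bottom-row=5; cleared 0 line(s) (total 0); column heights now [4 6 7 7 3 0], max=7
Drop 5: T rot2 at col 1 lands with bottom-row=7; cleared 0 line(s) (total 0); column heights now [4 9 9 9 3 0], max=9
Drop 6: S rot0 at col 2 lands with bottom-row=9; cleared 0 line(s) (total 0); column heights now [4 9 10 11 11 0], max=11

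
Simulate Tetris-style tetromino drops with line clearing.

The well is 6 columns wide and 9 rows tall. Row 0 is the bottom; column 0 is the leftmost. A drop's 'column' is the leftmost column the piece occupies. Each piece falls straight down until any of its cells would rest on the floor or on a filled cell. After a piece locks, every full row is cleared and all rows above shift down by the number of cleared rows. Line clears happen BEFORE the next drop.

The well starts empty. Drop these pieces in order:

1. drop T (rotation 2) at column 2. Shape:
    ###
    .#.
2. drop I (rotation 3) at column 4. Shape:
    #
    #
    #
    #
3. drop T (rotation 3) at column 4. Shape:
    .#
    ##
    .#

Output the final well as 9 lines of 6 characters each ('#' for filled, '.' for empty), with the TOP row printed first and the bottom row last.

Answer: ......
.....#
....##
....##
....#.
....#.
....#.
..###.
...#..

Derivation:
Drop 1: T rot2 at col 2 lands with bottom-row=0; cleared 0 line(s) (total 0); column heights now [0 0 2 2 2 0], max=2
Drop 2: I rot3 at col 4 lands with bottom-row=2; cleared 0 line(s) (total 0); column heights now [0 0 2 2 6 0], max=6
Drop 3: T rot3 at col 4 lands with bottom-row=5; cleared 0 line(s) (total 0); column heights now [0 0 2 2 7 8], max=8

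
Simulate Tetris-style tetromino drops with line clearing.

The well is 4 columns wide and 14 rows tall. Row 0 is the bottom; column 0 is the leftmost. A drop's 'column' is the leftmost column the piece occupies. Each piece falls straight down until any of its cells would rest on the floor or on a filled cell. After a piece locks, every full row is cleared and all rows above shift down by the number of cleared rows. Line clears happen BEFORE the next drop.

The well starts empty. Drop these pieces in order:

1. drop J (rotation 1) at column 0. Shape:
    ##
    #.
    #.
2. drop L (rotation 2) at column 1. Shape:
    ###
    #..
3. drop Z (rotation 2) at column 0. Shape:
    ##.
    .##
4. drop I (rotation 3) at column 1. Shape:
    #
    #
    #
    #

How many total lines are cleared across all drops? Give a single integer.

Answer: 0

Derivation:
Drop 1: J rot1 at col 0 lands with bottom-row=0; cleared 0 line(s) (total 0); column heights now [3 3 0 0], max=3
Drop 2: L rot2 at col 1 lands with bottom-row=3; cleared 0 line(s) (total 0); column heights now [3 5 5 5], max=5
Drop 3: Z rot2 at col 0 lands with bottom-row=5; cleared 0 line(s) (total 0); column heights now [7 7 6 5], max=7
Drop 4: I rot3 at col 1 lands with bottom-row=7; cleared 0 line(s) (total 0); column heights now [7 11 6 5], max=11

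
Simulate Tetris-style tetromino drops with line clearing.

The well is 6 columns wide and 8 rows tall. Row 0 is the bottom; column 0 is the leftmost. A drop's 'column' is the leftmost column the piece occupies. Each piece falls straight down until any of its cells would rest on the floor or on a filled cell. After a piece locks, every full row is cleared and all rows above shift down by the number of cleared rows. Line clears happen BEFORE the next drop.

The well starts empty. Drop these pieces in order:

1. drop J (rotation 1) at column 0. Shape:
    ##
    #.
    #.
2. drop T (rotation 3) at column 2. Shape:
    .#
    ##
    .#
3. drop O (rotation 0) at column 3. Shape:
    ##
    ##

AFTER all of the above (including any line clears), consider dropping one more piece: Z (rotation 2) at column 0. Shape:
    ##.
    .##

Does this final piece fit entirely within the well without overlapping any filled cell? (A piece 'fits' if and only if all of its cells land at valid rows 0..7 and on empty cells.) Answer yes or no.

Answer: yes

Derivation:
Drop 1: J rot1 at col 0 lands with bottom-row=0; cleared 0 line(s) (total 0); column heights now [3 3 0 0 0 0], max=3
Drop 2: T rot3 at col 2 lands with bottom-row=0; cleared 0 line(s) (total 0); column heights now [3 3 2 3 0 0], max=3
Drop 3: O rot0 at col 3 lands with bottom-row=3; cleared 0 line(s) (total 0); column heights now [3 3 2 5 5 0], max=5
Test piece Z rot2 at col 0 (width 3): heights before test = [3 3 2 5 5 0]; fits = True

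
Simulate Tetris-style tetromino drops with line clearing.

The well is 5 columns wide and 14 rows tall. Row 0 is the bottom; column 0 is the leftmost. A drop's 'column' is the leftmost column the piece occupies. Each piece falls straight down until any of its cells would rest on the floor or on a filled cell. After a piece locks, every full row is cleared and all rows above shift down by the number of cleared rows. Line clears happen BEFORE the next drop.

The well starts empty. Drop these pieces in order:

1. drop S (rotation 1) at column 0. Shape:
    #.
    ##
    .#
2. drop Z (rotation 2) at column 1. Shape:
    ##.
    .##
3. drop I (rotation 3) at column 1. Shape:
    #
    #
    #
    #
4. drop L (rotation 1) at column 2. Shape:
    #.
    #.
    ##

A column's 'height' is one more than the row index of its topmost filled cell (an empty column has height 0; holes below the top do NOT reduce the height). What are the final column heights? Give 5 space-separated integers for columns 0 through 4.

Answer: 3 7 6 4 0

Derivation:
Drop 1: S rot1 at col 0 lands with bottom-row=0; cleared 0 line(s) (total 0); column heights now [3 2 0 0 0], max=3
Drop 2: Z rot2 at col 1 lands with bottom-row=1; cleared 0 line(s) (total 0); column heights now [3 3 3 2 0], max=3
Drop 3: I rot3 at col 1 lands with bottom-row=3; cleared 0 line(s) (total 0); column heights now [3 7 3 2 0], max=7
Drop 4: L rot1 at col 2 lands with bottom-row=3; cleared 0 line(s) (total 0); column heights now [3 7 6 4 0], max=7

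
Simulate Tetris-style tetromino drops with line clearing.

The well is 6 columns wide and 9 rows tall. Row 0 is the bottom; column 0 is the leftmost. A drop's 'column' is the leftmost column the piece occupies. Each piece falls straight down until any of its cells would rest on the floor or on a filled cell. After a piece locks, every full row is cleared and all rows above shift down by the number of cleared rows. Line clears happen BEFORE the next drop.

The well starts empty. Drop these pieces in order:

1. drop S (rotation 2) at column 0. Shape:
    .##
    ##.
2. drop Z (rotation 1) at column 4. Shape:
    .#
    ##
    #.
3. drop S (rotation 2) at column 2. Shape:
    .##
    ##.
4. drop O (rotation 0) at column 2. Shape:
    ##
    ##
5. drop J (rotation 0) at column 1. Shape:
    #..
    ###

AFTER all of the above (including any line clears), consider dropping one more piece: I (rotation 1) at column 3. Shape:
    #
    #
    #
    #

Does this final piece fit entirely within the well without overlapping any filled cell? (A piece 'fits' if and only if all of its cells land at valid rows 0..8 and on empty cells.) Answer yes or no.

Drop 1: S rot2 at col 0 lands with bottom-row=0; cleared 0 line(s) (total 0); column heights now [1 2 2 0 0 0], max=2
Drop 2: Z rot1 at col 4 lands with bottom-row=0; cleared 0 line(s) (total 0); column heights now [1 2 2 0 2 3], max=3
Drop 3: S rot2 at col 2 lands with bottom-row=2; cleared 0 line(s) (total 0); column heights now [1 2 3 4 4 3], max=4
Drop 4: O rot0 at col 2 lands with bottom-row=4; cleared 0 line(s) (total 0); column heights now [1 2 6 6 4 3], max=6
Drop 5: J rot0 at col 1 lands with bottom-row=6; cleared 0 line(s) (total 0); column heights now [1 8 7 7 4 3], max=8
Test piece I rot1 at col 3 (width 1): heights before test = [1 8 7 7 4 3]; fits = False

Answer: no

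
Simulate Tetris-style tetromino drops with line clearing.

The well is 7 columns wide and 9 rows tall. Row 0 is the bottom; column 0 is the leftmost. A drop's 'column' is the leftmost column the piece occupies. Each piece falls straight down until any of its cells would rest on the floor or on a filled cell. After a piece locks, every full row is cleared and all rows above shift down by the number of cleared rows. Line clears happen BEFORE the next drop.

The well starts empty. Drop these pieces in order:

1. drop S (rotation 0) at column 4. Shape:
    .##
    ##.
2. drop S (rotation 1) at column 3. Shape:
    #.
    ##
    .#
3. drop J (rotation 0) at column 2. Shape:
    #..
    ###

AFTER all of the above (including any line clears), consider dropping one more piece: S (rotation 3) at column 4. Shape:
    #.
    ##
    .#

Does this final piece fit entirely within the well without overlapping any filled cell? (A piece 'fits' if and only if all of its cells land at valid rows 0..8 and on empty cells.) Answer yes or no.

Drop 1: S rot0 at col 4 lands with bottom-row=0; cleared 0 line(s) (total 0); column heights now [0 0 0 0 1 2 2], max=2
Drop 2: S rot1 at col 3 lands with bottom-row=1; cleared 0 line(s) (total 0); column heights now [0 0 0 4 3 2 2], max=4
Drop 3: J rot0 at col 2 lands with bottom-row=4; cleared 0 line(s) (total 0); column heights now [0 0 6 5 5 2 2], max=6
Test piece S rot3 at col 4 (width 2): heights before test = [0 0 6 5 5 2 2]; fits = True

Answer: yes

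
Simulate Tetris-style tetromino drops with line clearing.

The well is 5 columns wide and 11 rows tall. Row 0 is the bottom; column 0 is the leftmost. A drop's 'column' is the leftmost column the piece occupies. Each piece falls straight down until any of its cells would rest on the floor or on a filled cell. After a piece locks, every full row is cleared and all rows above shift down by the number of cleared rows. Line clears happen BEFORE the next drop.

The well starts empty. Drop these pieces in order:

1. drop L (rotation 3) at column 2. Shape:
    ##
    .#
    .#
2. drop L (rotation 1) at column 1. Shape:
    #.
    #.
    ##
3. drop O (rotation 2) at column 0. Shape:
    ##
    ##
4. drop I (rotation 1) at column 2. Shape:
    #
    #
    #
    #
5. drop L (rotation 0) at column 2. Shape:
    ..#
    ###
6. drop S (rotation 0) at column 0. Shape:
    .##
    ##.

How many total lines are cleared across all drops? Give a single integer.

Answer: 1

Derivation:
Drop 1: L rot3 at col 2 lands with bottom-row=0; cleared 0 line(s) (total 0); column heights now [0 0 3 3 0], max=3
Drop 2: L rot1 at col 1 lands with bottom-row=3; cleared 0 line(s) (total 0); column heights now [0 6 4 3 0], max=6
Drop 3: O rot2 at col 0 lands with bottom-row=6; cleared 0 line(s) (total 0); column heights now [8 8 4 3 0], max=8
Drop 4: I rot1 at col 2 lands with bottom-row=4; cleared 0 line(s) (total 0); column heights now [8 8 8 3 0], max=8
Drop 5: L rot0 at col 2 lands with bottom-row=8; cleared 0 line(s) (total 0); column heights now [8 8 9 9 10], max=10
Drop 6: S rot0 at col 0 lands with bottom-row=8; cleared 1 line(s) (total 1); column heights now [8 9 9 3 9], max=9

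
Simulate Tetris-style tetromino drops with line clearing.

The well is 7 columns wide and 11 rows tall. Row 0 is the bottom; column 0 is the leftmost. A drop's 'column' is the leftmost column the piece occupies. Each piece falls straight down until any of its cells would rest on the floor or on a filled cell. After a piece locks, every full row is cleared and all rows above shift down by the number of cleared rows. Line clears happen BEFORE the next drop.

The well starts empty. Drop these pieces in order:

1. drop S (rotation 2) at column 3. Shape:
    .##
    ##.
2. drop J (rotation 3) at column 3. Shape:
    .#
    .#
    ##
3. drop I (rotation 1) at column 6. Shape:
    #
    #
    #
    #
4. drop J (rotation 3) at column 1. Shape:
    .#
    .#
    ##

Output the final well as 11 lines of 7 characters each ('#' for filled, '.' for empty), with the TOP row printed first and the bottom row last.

Drop 1: S rot2 at col 3 lands with bottom-row=0; cleared 0 line(s) (total 0); column heights now [0 0 0 1 2 2 0], max=2
Drop 2: J rot3 at col 3 lands with bottom-row=2; cleared 0 line(s) (total 0); column heights now [0 0 0 3 5 2 0], max=5
Drop 3: I rot1 at col 6 lands with bottom-row=0; cleared 0 line(s) (total 0); column heights now [0 0 0 3 5 2 4], max=5
Drop 4: J rot3 at col 1 lands with bottom-row=0; cleared 0 line(s) (total 0); column heights now [0 1 3 3 5 2 4], max=5

Answer: .......
.......
.......
.......
.......
.......
....#..
....#.#
..###.#
..#.###
.####.#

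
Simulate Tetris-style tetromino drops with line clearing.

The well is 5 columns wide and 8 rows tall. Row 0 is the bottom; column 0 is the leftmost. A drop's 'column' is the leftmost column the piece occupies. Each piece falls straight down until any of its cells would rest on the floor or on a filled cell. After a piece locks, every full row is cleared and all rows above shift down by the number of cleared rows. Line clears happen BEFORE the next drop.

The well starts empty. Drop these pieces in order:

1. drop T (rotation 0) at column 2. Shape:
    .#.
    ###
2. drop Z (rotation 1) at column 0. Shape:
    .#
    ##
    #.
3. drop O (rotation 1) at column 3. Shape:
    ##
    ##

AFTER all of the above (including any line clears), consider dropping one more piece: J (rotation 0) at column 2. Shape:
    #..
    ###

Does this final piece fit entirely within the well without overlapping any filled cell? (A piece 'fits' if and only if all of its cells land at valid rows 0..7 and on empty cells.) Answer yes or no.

Drop 1: T rot0 at col 2 lands with bottom-row=0; cleared 0 line(s) (total 0); column heights now [0 0 1 2 1], max=2
Drop 2: Z rot1 at col 0 lands with bottom-row=0; cleared 0 line(s) (total 0); column heights now [2 3 1 2 1], max=3
Drop 3: O rot1 at col 3 lands with bottom-row=2; cleared 0 line(s) (total 0); column heights now [2 3 1 4 4], max=4
Test piece J rot0 at col 2 (width 3): heights before test = [2 3 1 4 4]; fits = True

Answer: yes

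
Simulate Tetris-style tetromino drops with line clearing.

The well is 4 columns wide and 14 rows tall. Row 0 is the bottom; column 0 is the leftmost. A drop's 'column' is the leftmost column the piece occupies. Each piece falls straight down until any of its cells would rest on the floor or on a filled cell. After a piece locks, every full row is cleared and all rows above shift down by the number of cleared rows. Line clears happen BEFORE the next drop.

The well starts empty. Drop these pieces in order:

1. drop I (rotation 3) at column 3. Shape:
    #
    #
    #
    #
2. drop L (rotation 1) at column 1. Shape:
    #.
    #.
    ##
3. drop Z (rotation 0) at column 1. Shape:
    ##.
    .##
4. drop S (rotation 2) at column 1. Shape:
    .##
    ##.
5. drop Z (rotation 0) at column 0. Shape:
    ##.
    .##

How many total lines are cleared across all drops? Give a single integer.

Drop 1: I rot3 at col 3 lands with bottom-row=0; cleared 0 line(s) (total 0); column heights now [0 0 0 4], max=4
Drop 2: L rot1 at col 1 lands with bottom-row=0; cleared 0 line(s) (total 0); column heights now [0 3 1 4], max=4
Drop 3: Z rot0 at col 1 lands with bottom-row=4; cleared 0 line(s) (total 0); column heights now [0 6 6 5], max=6
Drop 4: S rot2 at col 1 lands with bottom-row=6; cleared 0 line(s) (total 0); column heights now [0 7 8 8], max=8
Drop 5: Z rot0 at col 0 lands with bottom-row=8; cleared 0 line(s) (total 0); column heights now [10 10 9 8], max=10

Answer: 0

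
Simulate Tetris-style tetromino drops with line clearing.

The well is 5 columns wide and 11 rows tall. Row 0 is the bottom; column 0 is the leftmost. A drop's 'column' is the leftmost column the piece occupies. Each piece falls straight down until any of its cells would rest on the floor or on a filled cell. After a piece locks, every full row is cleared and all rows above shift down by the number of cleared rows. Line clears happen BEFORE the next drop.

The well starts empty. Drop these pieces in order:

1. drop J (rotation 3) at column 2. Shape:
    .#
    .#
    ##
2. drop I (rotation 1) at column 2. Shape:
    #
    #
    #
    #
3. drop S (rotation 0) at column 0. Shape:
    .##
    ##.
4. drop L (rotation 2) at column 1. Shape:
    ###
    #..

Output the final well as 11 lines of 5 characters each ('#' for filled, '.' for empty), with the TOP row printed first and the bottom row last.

Drop 1: J rot3 at col 2 lands with bottom-row=0; cleared 0 line(s) (total 0); column heights now [0 0 1 3 0], max=3
Drop 2: I rot1 at col 2 lands with bottom-row=1; cleared 0 line(s) (total 0); column heights now [0 0 5 3 0], max=5
Drop 3: S rot0 at col 0 lands with bottom-row=4; cleared 0 line(s) (total 0); column heights now [5 6 6 3 0], max=6
Drop 4: L rot2 at col 1 lands with bottom-row=6; cleared 0 line(s) (total 0); column heights now [5 8 8 8 0], max=8

Answer: .....
.....
.....
.###.
.#...
.##..
###..
..#..
..##.
..##.
..##.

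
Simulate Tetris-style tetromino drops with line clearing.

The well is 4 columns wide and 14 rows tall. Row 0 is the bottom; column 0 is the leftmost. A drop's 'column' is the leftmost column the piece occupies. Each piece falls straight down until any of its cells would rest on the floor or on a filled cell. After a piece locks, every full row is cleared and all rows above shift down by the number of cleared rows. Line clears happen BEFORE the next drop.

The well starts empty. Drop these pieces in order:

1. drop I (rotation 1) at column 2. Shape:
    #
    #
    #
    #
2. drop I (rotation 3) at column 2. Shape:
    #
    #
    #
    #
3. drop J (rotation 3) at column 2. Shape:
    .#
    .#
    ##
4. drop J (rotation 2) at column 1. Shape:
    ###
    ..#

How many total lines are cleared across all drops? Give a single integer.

Answer: 0

Derivation:
Drop 1: I rot1 at col 2 lands with bottom-row=0; cleared 0 line(s) (total 0); column heights now [0 0 4 0], max=4
Drop 2: I rot3 at col 2 lands with bottom-row=4; cleared 0 line(s) (total 0); column heights now [0 0 8 0], max=8
Drop 3: J rot3 at col 2 lands with bottom-row=8; cleared 0 line(s) (total 0); column heights now [0 0 9 11], max=11
Drop 4: J rot2 at col 1 lands with bottom-row=11; cleared 0 line(s) (total 0); column heights now [0 13 13 13], max=13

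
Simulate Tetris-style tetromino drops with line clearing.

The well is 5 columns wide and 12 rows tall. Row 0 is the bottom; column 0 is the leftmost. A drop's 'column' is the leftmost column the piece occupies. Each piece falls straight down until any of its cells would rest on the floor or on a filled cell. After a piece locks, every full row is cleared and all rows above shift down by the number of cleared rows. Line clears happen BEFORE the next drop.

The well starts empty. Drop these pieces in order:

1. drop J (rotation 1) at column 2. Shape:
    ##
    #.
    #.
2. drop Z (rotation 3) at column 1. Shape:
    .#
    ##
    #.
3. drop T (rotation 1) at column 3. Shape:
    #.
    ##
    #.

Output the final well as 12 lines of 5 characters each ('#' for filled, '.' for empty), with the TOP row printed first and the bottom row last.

Answer: .....
.....
.....
.....
.....
.....
...#.
..###
.###.
.###.
..#..
..#..

Derivation:
Drop 1: J rot1 at col 2 lands with bottom-row=0; cleared 0 line(s) (total 0); column heights now [0 0 3 3 0], max=3
Drop 2: Z rot3 at col 1 lands with bottom-row=2; cleared 0 line(s) (total 0); column heights now [0 4 5 3 0], max=5
Drop 3: T rot1 at col 3 lands with bottom-row=3; cleared 0 line(s) (total 0); column heights now [0 4 5 6 5], max=6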